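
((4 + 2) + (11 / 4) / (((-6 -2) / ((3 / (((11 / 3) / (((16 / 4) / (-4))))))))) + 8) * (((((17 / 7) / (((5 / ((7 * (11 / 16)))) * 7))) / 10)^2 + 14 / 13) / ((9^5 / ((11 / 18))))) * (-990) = -2700303636701 / 17118646272000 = -0.16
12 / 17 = 0.71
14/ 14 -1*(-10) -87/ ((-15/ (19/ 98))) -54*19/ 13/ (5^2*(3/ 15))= -4663/ 1274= -3.66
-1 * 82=-82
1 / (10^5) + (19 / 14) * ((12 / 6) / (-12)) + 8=16325021 / 2100000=7.77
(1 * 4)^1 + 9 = 13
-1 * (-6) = 6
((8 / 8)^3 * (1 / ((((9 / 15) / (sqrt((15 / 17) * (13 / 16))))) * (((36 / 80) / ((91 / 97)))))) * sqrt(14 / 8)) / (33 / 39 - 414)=-29575 * sqrt(23205) / 478266066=-0.01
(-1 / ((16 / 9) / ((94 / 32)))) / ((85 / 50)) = -2115 / 2176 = -0.97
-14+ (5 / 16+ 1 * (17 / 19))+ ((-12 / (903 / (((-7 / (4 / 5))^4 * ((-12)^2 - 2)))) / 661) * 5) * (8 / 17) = -7662967299 / 146890064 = -52.17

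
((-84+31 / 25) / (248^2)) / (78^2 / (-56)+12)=14483 / 1040186400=0.00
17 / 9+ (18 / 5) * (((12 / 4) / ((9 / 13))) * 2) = 1489 / 45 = 33.09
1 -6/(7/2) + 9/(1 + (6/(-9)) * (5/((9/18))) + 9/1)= 139/70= 1.99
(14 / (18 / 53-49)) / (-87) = 742 / 224373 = 0.00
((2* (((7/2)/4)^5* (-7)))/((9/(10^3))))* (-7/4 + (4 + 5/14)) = -153363875/73728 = -2080.13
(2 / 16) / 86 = 1 / 688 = 0.00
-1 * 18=-18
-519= -519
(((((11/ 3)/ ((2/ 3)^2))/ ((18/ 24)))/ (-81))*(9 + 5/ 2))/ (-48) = 253/ 7776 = 0.03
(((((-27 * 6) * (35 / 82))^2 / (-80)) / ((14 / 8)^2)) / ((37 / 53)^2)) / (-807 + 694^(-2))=44382393764820 / 894465586143539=0.05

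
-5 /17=-0.29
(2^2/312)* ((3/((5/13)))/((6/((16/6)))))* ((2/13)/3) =4/1755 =0.00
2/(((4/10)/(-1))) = -5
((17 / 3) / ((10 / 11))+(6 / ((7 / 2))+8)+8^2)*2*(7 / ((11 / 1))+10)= 654771 / 385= 1700.70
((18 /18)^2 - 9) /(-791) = 8 /791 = 0.01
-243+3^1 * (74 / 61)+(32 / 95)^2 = -131711561 / 550525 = -239.25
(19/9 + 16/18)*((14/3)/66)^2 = 49/3267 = 0.01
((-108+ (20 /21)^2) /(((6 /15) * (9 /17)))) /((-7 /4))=8028760 /27783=288.98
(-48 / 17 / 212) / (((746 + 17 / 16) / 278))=-53376 / 10769653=-0.00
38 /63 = 0.60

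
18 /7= 2.57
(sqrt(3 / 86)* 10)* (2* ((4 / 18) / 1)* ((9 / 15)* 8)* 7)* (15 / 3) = 1120* sqrt(258) / 129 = 139.46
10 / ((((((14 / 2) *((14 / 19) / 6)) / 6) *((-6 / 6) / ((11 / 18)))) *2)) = -1045 / 49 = -21.33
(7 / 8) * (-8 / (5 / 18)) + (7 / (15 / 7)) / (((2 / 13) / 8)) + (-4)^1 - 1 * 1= 419 / 3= 139.67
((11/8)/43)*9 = 99/344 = 0.29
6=6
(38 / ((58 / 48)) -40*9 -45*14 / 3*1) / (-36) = 2603 / 174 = 14.96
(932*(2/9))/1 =1864/9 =207.11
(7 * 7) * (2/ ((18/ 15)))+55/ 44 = 995/ 12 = 82.92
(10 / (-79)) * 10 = -100 / 79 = -1.27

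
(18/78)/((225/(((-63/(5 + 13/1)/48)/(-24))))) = 7/2246400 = 0.00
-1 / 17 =-0.06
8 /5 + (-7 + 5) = -2 /5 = -0.40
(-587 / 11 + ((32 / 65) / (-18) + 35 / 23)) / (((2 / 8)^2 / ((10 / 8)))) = -30707632 / 29601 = -1037.38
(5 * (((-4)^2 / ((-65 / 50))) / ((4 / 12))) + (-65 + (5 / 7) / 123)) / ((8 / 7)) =-349235 / 1599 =-218.41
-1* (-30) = 30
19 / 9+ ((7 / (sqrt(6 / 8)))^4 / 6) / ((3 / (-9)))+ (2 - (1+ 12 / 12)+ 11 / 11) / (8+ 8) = -307015 / 144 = -2132.05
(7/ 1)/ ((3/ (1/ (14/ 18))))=3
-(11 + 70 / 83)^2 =-140.27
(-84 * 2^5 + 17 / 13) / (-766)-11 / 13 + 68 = 703645 / 9958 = 70.66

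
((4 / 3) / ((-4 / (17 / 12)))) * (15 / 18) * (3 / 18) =-85 / 1296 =-0.07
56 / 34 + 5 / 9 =337 / 153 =2.20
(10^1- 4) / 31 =6 / 31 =0.19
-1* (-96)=96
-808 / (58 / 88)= -35552 / 29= -1225.93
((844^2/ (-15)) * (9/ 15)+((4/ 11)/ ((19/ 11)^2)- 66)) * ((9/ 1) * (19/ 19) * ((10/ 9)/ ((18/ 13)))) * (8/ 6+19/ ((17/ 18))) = -215628815636/ 48735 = -4424516.58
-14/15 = -0.93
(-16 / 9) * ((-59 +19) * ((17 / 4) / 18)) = 16.79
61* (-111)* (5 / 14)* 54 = -914085 / 7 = -130583.57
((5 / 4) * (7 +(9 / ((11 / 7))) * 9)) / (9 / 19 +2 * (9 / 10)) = 76475 / 2376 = 32.19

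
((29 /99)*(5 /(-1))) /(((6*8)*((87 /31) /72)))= -155 /198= -0.78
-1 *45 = -45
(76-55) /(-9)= -7 /3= -2.33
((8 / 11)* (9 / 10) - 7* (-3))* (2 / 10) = 1191 / 275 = 4.33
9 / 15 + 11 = 11.60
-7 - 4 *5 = -27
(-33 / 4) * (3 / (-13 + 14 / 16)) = 198 / 97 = 2.04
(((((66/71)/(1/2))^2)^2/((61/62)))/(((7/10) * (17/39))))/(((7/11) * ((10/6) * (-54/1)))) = -897226716672/1291243746653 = -0.69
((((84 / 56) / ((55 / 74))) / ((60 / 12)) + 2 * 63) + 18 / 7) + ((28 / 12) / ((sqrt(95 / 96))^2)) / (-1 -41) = 14145629 / 109725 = 128.92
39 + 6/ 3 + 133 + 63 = 237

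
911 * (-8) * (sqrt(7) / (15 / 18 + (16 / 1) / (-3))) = 14576 * sqrt(7) / 9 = 4284.94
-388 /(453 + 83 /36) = -13968 /16391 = -0.85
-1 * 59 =-59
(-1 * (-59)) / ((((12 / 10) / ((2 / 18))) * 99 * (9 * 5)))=59 / 48114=0.00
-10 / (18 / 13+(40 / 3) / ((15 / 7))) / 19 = -117 / 1691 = -0.07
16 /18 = 8 /9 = 0.89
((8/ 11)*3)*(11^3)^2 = 3865224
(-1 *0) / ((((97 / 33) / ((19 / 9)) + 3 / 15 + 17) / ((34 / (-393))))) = 0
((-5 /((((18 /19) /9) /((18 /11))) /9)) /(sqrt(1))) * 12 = -92340 /11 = -8394.55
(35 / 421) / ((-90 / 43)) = -301 / 7578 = -0.04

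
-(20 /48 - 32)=379 /12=31.58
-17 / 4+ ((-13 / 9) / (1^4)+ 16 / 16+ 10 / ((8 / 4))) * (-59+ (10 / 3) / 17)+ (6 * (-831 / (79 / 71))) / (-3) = 177180191 / 145044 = 1221.56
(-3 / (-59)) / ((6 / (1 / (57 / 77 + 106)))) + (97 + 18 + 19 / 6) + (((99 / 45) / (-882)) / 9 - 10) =108.17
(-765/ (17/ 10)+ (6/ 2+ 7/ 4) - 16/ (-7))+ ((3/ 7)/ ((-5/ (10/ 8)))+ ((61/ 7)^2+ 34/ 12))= -53552/ 147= -364.30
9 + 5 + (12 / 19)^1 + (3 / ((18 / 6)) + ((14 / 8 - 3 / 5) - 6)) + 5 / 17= 71549 / 6460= 11.08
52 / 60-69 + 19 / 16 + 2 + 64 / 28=-105269 / 1680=-62.66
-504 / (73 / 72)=-36288 / 73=-497.10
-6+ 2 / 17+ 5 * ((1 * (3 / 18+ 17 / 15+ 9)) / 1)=1551 / 34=45.62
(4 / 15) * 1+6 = 94 / 15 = 6.27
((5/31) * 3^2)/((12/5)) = 0.60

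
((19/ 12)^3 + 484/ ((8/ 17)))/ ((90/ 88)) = 19625177/ 19440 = 1009.53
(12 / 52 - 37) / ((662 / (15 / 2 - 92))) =3107 / 662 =4.69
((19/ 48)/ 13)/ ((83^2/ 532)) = 2527/ 1074684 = 0.00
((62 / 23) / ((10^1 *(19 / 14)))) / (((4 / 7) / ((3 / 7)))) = 651 / 4370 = 0.15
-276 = -276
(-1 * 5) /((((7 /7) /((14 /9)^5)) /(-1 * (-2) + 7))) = -2689120 /6561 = -409.86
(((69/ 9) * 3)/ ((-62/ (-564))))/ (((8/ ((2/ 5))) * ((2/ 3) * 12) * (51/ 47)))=50807/ 42160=1.21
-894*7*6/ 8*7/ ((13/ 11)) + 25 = -722149/ 26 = -27774.96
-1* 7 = -7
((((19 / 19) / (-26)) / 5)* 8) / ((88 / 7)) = -7 / 1430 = -0.00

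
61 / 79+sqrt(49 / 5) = 61 / 79+7 * sqrt(5) / 5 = 3.90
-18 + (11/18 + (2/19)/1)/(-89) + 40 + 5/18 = 338923/15219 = 22.27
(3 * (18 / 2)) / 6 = 9 / 2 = 4.50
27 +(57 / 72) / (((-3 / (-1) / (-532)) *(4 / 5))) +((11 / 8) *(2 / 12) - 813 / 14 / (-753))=-37490681 / 253008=-148.18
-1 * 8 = -8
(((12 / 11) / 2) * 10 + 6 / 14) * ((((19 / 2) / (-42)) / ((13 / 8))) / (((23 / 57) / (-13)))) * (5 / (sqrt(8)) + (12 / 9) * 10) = 817665 * sqrt(2) / 24794 + 4360880 / 12397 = 398.41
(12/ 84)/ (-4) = -1/ 28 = -0.04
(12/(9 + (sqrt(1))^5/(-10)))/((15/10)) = 80/89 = 0.90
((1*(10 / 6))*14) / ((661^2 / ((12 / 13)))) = 280 / 5679973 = 0.00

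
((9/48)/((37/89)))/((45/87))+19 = 58821/2960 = 19.87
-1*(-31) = 31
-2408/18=-1204/9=-133.78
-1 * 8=-8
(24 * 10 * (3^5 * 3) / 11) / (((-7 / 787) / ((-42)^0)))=-137693520 / 77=-1788227.53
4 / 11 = 0.36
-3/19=-0.16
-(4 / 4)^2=-1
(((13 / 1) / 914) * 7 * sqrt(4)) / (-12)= -91 / 5484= -0.02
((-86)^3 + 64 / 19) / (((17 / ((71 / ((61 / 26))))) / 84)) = -1873948440000 / 19703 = -95109802.57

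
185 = 185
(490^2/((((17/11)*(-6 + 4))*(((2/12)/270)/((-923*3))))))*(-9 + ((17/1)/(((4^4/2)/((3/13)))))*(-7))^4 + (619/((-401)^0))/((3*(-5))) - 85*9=47223620734888093816342484933/18798367211520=2512112898079177.50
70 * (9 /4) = 315 /2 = 157.50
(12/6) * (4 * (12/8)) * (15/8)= 45/2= 22.50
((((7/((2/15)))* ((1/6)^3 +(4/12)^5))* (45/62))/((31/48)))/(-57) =-2975/328662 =-0.01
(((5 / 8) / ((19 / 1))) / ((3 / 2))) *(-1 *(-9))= 15 / 76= 0.20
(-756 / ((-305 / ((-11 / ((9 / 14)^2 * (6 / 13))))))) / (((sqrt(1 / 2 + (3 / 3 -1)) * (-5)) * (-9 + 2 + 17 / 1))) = 196196 * sqrt(2) / 68625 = 4.04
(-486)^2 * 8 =1889568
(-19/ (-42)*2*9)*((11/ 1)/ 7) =627/ 49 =12.80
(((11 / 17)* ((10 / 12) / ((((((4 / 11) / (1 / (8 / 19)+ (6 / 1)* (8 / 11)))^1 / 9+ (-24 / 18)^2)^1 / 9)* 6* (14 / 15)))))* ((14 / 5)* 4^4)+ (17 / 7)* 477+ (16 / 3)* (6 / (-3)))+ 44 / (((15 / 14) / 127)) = 67886477 / 10115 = 6711.47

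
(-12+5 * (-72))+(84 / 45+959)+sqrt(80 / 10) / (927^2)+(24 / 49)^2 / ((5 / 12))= 2 * sqrt(2) / 859329+21228769 / 36015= 589.44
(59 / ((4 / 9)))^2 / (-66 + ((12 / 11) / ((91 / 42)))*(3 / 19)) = -255362679 / 955232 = -267.33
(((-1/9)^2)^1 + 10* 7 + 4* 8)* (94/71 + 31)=702355/213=3297.44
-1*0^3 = 0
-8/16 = -1/2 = -0.50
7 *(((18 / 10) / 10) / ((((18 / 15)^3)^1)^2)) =4375 / 10368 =0.42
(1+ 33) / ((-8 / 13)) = -55.25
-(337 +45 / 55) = -3716 / 11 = -337.82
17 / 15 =1.13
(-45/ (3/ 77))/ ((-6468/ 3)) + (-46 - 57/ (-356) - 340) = -480089/ 1246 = -385.30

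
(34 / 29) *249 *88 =745008 / 29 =25689.93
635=635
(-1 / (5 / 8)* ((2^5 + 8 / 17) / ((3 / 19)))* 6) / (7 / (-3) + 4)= -1184.53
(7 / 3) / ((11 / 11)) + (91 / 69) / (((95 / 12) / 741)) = 43393 / 345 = 125.78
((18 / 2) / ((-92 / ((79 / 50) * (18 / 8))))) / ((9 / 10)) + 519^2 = 495623529 / 1840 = 269360.61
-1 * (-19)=19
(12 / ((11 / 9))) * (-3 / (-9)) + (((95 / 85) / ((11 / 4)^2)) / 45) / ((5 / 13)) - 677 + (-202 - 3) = -406692998 / 462825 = -878.72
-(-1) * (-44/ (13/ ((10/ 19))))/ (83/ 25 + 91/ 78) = -66000/ 166231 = -0.40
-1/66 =-0.02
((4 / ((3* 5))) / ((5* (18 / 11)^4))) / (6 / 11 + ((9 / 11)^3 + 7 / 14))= 19487171 / 4173780150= 0.00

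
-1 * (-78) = 78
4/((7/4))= 2.29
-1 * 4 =-4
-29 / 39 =-0.74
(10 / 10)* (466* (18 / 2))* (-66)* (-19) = 5259276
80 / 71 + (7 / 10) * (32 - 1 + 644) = 67255 / 142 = 473.63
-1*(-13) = 13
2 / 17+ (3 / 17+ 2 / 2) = 22 / 17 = 1.29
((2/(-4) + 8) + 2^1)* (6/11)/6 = 19/22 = 0.86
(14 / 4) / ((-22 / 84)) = -147 / 11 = -13.36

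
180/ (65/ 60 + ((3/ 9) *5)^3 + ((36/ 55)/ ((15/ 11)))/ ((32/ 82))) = 243000/ 9373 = 25.93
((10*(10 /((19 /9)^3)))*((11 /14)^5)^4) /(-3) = -4086956219215302055896075 /143470140990507113475997696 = -0.03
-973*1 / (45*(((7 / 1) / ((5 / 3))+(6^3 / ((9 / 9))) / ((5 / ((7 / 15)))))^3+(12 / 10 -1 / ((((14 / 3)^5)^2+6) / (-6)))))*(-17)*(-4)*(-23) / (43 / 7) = 240723532638108209375 / 632149489011466652274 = 0.38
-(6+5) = -11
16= 16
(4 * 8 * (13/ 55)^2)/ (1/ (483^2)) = 1261626912/ 3025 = 417066.75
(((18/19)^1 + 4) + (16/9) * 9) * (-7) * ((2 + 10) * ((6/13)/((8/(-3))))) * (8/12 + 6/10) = 25074/65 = 385.75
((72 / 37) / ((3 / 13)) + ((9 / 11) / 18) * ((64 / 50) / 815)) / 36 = 17481898 / 74633625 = 0.23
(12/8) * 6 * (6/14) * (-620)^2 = 10378800/7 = 1482685.71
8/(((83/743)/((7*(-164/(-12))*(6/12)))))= 3425.56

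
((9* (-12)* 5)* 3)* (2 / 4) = -810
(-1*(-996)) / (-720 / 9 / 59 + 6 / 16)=-470112 / 463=-1015.36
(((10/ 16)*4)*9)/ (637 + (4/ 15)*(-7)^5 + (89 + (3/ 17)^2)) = -195075/ 32563094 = -0.01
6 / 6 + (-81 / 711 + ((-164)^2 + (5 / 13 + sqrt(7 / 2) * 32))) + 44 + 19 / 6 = 16 * sqrt(14) + 166031623 / 6162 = 27004.30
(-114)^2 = 12996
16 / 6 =8 / 3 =2.67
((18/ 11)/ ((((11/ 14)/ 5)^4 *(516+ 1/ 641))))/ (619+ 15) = 19787670000/ 2412313193917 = 0.01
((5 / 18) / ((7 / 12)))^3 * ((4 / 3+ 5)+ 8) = 43000 / 27783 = 1.55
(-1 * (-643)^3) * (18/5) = 4785258726/5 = 957051745.20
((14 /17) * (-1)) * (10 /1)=-140 /17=-8.24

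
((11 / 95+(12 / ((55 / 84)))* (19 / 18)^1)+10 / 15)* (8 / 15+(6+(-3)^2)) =14702533 / 47025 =312.65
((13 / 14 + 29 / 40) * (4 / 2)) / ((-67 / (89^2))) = -3667423 / 9380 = -390.98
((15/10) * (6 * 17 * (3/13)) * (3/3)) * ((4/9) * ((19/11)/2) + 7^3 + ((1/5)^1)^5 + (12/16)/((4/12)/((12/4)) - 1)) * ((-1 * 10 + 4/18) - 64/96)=-2709528884357/21450000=-126318.36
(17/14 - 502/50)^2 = 9541921/122500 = 77.89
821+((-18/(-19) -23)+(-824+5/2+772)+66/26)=371481/494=751.99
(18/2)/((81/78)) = 26/3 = 8.67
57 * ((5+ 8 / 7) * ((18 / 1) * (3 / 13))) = 1454.44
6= 6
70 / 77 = 10 / 11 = 0.91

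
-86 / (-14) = 43 / 7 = 6.14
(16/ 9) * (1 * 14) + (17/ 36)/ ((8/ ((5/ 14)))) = 33479/ 1344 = 24.91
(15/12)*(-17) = -85/4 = -21.25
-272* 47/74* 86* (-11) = 6046832/37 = 163427.89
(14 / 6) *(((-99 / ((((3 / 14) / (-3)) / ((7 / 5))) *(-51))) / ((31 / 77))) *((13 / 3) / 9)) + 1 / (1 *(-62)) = -106.19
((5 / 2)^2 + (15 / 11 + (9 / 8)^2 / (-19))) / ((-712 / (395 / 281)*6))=-39874855 / 16056978432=-0.00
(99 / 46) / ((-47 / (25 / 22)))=-225 / 4324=-0.05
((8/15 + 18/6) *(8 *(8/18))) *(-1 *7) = -11872/135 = -87.94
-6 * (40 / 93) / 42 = -40 / 651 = -0.06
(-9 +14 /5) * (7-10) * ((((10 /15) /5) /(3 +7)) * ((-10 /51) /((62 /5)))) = -1 /255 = -0.00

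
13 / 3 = 4.33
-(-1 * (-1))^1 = -1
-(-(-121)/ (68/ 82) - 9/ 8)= -144.79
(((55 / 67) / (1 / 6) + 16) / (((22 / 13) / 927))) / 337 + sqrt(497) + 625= sqrt(497) + 163678376 / 248369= 681.31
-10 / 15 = -2 / 3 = -0.67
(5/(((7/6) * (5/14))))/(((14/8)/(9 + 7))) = 109.71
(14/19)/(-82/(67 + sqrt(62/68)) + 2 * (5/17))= -98150129/84639699 - 82943 * sqrt(1054)/84639699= -1.19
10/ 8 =5/ 4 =1.25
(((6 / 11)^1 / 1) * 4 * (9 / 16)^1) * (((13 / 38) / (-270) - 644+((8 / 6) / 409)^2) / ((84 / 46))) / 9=-330154941847 / 6865212240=-48.09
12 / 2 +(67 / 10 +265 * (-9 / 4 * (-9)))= 107579 / 20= 5378.95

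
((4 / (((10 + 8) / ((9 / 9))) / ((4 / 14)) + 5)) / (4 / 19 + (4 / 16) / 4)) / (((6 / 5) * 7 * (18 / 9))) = 380 / 29631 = 0.01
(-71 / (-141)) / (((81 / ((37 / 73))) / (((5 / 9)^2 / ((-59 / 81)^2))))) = 65675 / 35829933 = 0.00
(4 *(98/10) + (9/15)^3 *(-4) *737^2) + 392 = -58608352/125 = -468866.82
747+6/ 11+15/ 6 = 16501/ 22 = 750.05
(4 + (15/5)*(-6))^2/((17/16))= 3136/17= 184.47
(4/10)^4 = 16/625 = 0.03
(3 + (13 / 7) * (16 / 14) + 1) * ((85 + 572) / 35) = 114.93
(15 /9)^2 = 25 /9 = 2.78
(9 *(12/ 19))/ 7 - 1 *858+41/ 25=-2844697/ 3325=-855.55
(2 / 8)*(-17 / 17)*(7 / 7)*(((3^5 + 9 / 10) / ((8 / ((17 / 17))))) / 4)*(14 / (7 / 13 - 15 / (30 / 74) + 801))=-0.03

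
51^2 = 2601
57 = 57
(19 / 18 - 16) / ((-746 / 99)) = 2959 / 1492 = 1.98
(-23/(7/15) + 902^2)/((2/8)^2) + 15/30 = 182236263/14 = 13016875.93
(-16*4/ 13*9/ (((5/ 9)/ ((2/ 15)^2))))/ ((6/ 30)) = -2304/ 325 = -7.09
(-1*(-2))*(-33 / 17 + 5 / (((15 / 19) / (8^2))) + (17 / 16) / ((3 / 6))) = 165451 / 204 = 811.03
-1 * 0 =0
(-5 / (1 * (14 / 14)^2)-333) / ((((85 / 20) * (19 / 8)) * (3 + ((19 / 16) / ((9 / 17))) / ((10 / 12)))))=-1297920 / 220609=-5.88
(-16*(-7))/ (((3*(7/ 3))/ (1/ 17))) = 16/ 17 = 0.94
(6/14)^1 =3/7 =0.43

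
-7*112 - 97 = -881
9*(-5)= -45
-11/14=-0.79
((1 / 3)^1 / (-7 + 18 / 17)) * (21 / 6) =-119 / 606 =-0.20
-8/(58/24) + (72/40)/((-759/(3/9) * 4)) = -485789/146740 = -3.31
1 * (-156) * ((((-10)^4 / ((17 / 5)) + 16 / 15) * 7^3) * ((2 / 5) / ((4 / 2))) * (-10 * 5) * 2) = 53527405568 / 17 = 3148670915.76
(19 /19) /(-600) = -1 /600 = -0.00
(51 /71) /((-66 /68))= -578 /781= -0.74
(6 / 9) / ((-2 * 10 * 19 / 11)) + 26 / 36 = 601 / 855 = 0.70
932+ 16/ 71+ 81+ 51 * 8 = 100907/ 71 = 1421.23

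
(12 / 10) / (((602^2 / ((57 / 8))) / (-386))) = -33003 / 3624040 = -0.01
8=8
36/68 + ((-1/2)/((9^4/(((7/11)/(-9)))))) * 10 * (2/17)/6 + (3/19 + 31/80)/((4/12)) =109042711903/50352263280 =2.17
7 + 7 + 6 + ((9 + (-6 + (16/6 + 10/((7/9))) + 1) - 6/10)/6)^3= 12845951803/250047000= 51.37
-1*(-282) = 282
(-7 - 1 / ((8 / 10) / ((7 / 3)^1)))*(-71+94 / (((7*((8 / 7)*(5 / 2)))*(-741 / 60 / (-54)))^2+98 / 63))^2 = -2282517261946439 / 51553764300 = -44274.50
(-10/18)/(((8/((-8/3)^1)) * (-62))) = -5/1674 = -0.00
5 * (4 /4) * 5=25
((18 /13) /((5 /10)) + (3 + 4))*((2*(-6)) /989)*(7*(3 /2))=-16002 /12857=-1.24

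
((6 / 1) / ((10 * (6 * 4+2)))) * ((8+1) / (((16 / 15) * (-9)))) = -0.02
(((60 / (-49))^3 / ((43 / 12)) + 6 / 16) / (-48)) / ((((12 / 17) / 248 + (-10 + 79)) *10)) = 976580011 / 235474718209920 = 0.00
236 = 236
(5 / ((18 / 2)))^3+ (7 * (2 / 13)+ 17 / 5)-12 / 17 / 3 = 3554948 / 805545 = 4.41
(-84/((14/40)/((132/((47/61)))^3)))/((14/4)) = -250583537571840/726761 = -344794970.52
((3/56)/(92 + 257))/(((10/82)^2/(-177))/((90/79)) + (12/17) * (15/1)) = 136569483/9420336648380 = 0.00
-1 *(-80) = 80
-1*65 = -65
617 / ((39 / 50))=30850 / 39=791.03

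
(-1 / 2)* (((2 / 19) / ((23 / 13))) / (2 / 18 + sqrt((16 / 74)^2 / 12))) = -160173 / 409469 + 51948* sqrt(3) / 409469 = -0.17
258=258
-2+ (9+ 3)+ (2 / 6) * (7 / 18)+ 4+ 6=1087 / 54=20.13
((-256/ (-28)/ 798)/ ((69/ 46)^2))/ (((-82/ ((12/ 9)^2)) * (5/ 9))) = -1024/ 5153085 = -0.00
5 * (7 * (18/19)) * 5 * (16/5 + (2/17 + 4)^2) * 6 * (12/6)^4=1761419520/5491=320783.01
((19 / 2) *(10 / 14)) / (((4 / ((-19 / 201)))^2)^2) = 12380495 / 5849951030784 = 0.00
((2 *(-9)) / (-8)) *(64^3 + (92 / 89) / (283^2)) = 589824.00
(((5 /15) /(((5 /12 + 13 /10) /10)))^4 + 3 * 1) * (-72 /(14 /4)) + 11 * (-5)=-322354069777 /787856167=-409.15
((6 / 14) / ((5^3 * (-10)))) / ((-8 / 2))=3 / 35000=0.00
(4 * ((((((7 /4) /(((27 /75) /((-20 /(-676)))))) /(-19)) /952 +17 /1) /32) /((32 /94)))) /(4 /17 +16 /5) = 62805589345 /34564128768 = 1.82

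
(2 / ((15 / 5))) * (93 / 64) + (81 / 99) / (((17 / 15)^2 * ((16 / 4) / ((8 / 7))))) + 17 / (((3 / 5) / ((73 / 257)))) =5050346233 / 549026016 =9.20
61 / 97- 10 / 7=-543 / 679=-0.80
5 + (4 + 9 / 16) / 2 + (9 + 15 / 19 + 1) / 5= 5739 / 608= 9.44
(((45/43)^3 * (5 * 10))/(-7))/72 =-253125/2226196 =-0.11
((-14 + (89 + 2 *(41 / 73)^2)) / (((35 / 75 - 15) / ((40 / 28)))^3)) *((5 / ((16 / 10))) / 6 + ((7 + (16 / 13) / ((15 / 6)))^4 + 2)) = -35005297093556382675 / 154530669429192784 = -226.53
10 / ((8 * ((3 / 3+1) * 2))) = 5 / 16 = 0.31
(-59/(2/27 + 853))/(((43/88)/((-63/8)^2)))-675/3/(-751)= -8.48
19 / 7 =2.71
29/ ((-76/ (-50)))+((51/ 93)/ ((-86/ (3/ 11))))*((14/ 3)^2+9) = 15901277/ 835791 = 19.03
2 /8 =0.25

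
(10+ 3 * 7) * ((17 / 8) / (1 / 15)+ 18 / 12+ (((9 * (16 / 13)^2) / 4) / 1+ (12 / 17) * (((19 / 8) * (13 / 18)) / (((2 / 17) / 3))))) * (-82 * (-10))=290658635 / 169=1719873.58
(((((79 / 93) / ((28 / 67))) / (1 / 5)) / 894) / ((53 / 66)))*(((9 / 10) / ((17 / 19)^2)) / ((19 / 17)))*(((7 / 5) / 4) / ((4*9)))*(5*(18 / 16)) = 3318711 / 4261600256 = 0.00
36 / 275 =0.13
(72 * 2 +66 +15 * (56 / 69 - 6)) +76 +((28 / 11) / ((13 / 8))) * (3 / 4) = 688548 / 3289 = 209.35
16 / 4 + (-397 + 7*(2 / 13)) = -5095 / 13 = -391.92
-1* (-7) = 7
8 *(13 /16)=13 /2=6.50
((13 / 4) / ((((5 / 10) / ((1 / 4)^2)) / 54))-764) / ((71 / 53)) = -629269 / 1136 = -553.93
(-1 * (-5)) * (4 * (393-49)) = 6880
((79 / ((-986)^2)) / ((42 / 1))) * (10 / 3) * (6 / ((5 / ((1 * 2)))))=79 / 5104029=0.00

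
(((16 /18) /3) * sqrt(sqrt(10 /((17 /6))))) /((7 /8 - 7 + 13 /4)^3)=-4096 * 15^(1 /4) * 17^(3 /4) * sqrt(2) /5584653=-0.02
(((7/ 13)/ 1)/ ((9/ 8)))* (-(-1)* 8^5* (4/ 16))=458752/ 117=3920.96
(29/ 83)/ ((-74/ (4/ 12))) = -29/ 18426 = -0.00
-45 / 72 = -5 / 8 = -0.62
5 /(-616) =-5 /616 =-0.01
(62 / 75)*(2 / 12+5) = 961 / 225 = 4.27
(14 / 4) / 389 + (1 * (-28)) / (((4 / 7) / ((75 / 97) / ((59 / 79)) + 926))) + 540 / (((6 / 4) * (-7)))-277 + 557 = -1408649078415 / 31167458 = -45196.15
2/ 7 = 0.29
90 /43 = 2.09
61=61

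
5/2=2.50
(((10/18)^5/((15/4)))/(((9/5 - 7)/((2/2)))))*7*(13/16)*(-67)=1465625/1417176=1.03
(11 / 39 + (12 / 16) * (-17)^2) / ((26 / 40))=169285 / 507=333.90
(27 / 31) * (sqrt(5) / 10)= 27 * sqrt(5) / 310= 0.19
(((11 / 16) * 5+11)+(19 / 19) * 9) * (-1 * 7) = -2625 / 16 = -164.06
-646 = -646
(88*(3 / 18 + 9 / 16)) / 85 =77 / 102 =0.75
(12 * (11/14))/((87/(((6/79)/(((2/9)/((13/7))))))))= 7722/112259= 0.07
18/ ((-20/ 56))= -50.40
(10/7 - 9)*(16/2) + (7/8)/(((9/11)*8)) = -243685/4032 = -60.44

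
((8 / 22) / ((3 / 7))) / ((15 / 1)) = 28 / 495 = 0.06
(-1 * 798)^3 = -508169592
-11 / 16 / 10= -11 / 160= -0.07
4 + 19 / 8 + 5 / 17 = 907 / 136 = 6.67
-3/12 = -1/4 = -0.25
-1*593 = -593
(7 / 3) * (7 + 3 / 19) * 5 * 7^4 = 11428760 / 57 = 200504.56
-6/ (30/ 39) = -39/ 5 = -7.80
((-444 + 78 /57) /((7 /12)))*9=-908280 /133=-6829.17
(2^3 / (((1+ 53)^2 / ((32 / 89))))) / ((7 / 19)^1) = 1216 / 454167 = 0.00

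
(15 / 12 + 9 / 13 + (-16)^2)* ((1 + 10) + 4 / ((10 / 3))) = 818193 / 260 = 3146.90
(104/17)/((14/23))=1196/119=10.05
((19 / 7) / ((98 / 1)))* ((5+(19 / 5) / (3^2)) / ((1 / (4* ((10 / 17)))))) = 18544 / 52479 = 0.35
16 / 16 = 1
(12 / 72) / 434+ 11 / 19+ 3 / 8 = 94433 / 98952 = 0.95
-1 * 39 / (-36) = 13 / 12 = 1.08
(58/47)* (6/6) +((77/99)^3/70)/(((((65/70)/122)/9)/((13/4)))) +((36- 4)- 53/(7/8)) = -1.51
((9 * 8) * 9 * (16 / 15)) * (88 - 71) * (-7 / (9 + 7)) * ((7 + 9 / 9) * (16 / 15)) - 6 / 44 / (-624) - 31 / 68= -85315683743 / 1944800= -43868.62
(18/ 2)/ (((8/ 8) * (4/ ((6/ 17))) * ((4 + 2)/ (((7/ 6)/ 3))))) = 7/ 136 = 0.05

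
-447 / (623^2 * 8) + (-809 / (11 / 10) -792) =-1527.45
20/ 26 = 10/ 13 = 0.77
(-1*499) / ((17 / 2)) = -998 / 17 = -58.71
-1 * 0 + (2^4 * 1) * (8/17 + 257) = 70032/17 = 4119.53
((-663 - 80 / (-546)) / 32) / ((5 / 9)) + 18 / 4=-477357 / 14560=-32.79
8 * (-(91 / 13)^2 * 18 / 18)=-392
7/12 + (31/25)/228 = 839/1425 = 0.59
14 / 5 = 2.80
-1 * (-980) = 980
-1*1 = -1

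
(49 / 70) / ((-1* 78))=-7 / 780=-0.01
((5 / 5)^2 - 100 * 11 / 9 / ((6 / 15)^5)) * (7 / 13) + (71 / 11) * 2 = -66033419 / 10296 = -6413.50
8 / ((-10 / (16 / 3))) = -64 / 15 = -4.27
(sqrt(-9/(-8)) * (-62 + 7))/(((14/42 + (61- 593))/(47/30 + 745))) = 67191 * sqrt(2)/1160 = 81.92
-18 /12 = -3 /2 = -1.50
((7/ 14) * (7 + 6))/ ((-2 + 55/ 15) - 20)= -39/ 110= -0.35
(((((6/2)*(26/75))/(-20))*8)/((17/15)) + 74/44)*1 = 12293/9350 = 1.31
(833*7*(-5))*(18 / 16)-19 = -262547 / 8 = -32818.38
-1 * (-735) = 735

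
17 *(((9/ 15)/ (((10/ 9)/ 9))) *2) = 165.24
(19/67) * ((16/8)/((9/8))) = 304/603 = 0.50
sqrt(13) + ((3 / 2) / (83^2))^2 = 3.61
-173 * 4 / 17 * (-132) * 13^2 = 15437136 / 17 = 908066.82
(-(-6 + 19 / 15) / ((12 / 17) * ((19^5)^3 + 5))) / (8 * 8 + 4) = 71 / 10930411461509854778880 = 0.00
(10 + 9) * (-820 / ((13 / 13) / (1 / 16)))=-3895 / 4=-973.75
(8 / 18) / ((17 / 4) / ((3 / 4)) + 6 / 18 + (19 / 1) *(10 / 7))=7 / 522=0.01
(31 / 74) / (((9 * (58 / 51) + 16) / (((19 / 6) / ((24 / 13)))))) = 130169 / 4752576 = 0.03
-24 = -24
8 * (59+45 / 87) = 13808 / 29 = 476.14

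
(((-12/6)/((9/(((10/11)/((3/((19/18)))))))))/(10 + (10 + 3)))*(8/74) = -760/2274723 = -0.00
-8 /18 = -4 /9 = -0.44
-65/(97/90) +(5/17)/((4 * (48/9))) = -6363345/105536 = -60.30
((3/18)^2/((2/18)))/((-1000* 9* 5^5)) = -0.00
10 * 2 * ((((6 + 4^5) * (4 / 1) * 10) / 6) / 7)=412000 / 21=19619.05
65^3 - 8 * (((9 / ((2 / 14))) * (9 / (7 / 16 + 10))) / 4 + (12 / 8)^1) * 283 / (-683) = 31329704009 / 114061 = 274674.99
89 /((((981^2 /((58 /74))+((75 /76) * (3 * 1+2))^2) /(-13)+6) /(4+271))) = -10659117040 /41131821369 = -0.26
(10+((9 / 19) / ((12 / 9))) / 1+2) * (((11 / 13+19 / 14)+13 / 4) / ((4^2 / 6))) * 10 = 27958725 / 110656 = 252.66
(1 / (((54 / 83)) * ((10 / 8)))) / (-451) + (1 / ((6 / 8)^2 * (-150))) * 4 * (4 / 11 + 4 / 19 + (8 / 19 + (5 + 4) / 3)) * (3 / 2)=-66362 / 231363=-0.29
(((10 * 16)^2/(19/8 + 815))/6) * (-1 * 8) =-41.76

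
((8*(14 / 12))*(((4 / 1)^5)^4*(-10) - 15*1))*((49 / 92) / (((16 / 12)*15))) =-754264976655365 / 276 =-2732844118316.54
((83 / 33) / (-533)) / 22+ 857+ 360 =470927803 / 386958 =1217.00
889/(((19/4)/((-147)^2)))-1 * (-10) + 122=76844112/19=4044426.95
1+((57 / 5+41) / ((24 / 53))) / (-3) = -6763 / 180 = -37.57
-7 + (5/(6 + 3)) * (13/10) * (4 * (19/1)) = 431/9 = 47.89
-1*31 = -31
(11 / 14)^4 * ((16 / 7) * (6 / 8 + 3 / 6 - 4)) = -2.40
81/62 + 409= 25439/62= 410.31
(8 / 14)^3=64 / 343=0.19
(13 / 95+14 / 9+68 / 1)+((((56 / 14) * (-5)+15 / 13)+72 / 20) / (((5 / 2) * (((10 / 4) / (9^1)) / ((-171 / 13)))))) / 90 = 1316731037 / 18061875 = 72.90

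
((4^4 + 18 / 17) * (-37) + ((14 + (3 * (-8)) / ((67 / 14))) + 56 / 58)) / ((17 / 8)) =-2510679936 / 561527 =-4471.17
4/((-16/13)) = -13/4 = -3.25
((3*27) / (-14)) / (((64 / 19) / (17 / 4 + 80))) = -518643 / 3584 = -144.71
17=17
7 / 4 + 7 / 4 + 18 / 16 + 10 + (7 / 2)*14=509 / 8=63.62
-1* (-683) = 683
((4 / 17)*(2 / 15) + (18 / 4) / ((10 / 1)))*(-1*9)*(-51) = 4419 / 20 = 220.95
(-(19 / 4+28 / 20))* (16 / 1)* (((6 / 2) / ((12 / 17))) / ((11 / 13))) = -27183 / 55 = -494.24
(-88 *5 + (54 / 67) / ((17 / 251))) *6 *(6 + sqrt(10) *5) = -14628180 *sqrt(10) / 1139 -17553816 / 1139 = -56024.74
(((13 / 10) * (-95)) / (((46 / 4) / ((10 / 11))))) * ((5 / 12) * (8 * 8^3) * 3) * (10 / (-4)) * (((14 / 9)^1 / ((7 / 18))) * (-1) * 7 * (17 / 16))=-940576000 / 253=-3717691.70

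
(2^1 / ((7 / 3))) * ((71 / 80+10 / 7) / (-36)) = -1297 / 23520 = -0.06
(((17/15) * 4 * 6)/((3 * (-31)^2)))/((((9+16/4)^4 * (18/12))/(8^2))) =17408/1235120445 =0.00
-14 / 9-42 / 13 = -560 / 117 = -4.79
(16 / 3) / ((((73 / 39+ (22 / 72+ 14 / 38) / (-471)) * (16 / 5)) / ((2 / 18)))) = 775580 / 7833331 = 0.10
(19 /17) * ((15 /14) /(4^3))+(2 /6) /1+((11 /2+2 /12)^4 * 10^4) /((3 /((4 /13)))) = 50887691819611 /48117888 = 1057562.87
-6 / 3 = -2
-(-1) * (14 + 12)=26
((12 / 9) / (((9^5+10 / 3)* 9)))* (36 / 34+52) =3608 / 27105021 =0.00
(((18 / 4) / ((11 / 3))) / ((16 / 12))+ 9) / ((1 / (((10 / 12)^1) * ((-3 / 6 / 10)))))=-291 / 704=-0.41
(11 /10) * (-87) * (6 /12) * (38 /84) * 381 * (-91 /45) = 10006711 /600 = 16677.85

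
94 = 94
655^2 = 429025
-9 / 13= -0.69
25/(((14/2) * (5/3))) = 15/7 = 2.14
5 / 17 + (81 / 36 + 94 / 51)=895 / 204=4.39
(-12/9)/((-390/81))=18/65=0.28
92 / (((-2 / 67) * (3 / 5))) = -15410 / 3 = -5136.67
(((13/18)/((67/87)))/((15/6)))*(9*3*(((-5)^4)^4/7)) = 103546142578125/469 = 220780687799.84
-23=-23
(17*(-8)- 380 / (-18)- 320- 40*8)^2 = 46158436 / 81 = 569857.23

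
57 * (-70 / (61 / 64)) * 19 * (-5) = 24259200 / 61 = 397691.80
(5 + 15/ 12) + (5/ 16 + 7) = 217/ 16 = 13.56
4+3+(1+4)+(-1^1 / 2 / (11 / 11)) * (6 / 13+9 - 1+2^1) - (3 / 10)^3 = 87649 / 13000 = 6.74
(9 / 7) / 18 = 1 / 14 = 0.07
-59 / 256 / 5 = -59 / 1280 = -0.05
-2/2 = -1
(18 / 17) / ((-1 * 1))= -1.06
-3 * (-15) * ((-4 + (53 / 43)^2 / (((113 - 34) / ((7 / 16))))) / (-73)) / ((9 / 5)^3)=1943516875 / 4606495056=0.42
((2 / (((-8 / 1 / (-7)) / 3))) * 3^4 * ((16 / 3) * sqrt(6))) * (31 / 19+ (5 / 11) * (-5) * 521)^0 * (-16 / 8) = -4536 * sqrt(6) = -11110.89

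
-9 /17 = -0.53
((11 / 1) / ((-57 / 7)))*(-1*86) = 6622 / 57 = 116.18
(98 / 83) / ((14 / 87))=609 / 83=7.34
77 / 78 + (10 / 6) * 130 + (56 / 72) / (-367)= 18691495 / 85878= 217.65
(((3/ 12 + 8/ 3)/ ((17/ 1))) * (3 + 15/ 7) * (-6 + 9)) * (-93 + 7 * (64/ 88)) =-43515/ 187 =-232.70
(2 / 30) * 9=3 / 5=0.60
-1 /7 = -0.14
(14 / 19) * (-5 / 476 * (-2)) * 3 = 15 / 323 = 0.05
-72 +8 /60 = -1078 /15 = -71.87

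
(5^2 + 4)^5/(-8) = -20511149/8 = -2563893.62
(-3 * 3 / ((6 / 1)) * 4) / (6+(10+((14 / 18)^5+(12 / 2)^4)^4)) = -72945992754341572806 / 34328250662663302761738208468657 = -0.00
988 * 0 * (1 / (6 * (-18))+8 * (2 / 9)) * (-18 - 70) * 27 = 0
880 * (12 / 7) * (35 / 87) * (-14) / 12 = -61600 / 87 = -708.05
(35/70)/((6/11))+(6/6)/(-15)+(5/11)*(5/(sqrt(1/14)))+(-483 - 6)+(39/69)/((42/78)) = -1568463/3220+25*sqrt(14)/11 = -478.60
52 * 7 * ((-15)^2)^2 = 18427500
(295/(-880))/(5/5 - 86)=59/14960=0.00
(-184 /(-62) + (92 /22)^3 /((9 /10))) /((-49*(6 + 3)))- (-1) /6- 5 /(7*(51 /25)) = -0.37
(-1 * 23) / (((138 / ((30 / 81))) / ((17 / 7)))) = -85 / 567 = -0.15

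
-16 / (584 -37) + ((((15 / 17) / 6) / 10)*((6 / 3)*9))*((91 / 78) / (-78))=-32117 / 967096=-0.03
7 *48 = 336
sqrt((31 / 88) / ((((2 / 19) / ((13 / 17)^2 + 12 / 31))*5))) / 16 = sqrt(9098815) / 59840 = 0.05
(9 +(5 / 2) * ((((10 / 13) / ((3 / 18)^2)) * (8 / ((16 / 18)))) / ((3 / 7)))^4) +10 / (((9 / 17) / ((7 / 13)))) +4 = 73497014847556067 / 257049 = 285926087429.07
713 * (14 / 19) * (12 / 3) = 39928 / 19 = 2101.47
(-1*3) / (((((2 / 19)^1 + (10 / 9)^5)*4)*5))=-3365793 / 40361960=-0.08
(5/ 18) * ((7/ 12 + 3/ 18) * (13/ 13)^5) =0.21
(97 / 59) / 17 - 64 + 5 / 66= -63.83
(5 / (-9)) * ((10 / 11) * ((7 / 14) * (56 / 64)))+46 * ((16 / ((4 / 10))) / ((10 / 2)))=291281 / 792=367.78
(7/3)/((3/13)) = 91/9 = 10.11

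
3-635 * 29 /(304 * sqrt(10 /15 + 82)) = 3-18415 * sqrt(186) /37696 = -3.66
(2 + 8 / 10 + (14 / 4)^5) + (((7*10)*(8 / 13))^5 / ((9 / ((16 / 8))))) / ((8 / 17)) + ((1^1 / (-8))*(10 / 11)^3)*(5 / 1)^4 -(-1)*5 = 49845969126551928701 / 711635015520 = 70044289.61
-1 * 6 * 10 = -60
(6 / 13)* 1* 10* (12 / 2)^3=12960 / 13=996.92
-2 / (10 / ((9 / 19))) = -9 / 95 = -0.09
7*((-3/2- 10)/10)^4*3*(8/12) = 24.49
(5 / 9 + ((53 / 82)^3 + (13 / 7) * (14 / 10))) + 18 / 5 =7.03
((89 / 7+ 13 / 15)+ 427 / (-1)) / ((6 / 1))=-43409 / 630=-68.90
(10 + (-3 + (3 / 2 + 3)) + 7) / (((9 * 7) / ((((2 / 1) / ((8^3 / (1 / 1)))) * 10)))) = 185 / 16128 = 0.01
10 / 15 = 2 / 3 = 0.67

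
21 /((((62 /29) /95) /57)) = 3297735 /62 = 53189.27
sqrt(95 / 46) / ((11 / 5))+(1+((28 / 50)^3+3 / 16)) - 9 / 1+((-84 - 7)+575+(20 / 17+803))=5 * sqrt(4370) / 506+5442293243 / 4250000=1281.19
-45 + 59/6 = -211/6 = -35.17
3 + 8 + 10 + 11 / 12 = 263 / 12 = 21.92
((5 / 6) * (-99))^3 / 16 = -4492125 / 128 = -35094.73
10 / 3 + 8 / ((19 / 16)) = 574 / 57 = 10.07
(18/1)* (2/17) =36/17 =2.12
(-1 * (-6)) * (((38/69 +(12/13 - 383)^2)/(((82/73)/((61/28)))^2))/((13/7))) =33755491765843667/19027144864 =1774070.26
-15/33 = -5/11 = -0.45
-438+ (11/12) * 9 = -1719/4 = -429.75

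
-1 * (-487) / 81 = 487 / 81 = 6.01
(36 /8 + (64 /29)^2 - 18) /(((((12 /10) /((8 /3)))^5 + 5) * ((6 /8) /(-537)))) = 1231.22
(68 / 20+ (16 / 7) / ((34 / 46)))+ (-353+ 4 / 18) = -1854358 / 5355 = -346.29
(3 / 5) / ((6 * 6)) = 1 / 60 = 0.02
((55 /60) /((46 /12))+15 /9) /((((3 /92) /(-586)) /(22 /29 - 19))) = 163056844 /261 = 624738.87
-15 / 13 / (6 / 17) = -85 / 26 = -3.27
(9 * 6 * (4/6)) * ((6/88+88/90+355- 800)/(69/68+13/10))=-59773972/8657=-6904.70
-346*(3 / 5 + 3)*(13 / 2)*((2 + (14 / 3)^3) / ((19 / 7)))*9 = -264293484 / 95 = -2782036.67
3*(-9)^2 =243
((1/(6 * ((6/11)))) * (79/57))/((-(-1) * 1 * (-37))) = -869/75924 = -0.01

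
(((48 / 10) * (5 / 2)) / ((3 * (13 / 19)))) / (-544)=-19 / 1768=-0.01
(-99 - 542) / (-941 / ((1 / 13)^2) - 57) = 641 / 159086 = 0.00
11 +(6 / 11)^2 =1367 / 121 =11.30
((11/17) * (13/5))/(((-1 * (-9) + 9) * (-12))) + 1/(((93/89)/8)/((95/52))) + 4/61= 14.04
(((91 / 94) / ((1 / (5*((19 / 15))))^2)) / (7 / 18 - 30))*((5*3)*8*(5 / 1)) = -1516200 / 1927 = -786.82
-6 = -6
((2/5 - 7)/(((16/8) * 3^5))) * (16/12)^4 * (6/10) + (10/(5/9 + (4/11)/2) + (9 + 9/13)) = 1205231708/51886575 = 23.23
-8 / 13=-0.62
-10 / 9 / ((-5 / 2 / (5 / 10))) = 2 / 9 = 0.22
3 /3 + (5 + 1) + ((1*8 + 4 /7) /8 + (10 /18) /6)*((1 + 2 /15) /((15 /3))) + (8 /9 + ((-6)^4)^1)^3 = 55654960961017 /25515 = 2181264391.97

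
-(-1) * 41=41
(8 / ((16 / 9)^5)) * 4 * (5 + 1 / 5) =767637 / 81920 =9.37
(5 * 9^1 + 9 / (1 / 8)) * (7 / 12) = 273 / 4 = 68.25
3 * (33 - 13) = 60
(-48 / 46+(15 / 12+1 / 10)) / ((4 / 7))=0.54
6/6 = 1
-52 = -52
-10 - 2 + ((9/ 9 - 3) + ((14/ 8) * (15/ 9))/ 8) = -1309/ 96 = -13.64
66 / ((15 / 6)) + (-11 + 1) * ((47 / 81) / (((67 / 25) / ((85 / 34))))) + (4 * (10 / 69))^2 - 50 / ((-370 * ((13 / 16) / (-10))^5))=-7521642602577727279 / 197198670918015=-38142.46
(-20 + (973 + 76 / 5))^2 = 23435281 / 25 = 937411.24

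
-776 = -776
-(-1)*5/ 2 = 5/ 2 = 2.50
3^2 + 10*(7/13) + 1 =200/13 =15.38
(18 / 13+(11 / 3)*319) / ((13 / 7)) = 319697 / 507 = 630.57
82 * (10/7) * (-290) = -237800/7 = -33971.43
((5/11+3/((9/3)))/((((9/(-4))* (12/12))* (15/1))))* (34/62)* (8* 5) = -8704/9207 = -0.95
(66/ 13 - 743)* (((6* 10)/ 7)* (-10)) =5755800/ 91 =63250.55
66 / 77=6 / 7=0.86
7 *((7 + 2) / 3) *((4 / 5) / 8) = 21 / 10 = 2.10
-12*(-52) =624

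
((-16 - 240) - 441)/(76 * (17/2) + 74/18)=-6273/5851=-1.07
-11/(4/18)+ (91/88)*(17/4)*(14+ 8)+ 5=835/16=52.19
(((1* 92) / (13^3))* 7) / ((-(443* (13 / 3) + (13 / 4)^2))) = -30912 / 203554247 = -0.00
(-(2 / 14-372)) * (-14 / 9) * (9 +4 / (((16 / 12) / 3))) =-10412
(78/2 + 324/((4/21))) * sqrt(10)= 1740 * sqrt(10)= 5502.36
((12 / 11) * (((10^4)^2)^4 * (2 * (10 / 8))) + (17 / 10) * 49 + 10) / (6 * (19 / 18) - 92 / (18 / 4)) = -270000000000000000000000000000092367 / 13970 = -19327129563350035790980670000000.00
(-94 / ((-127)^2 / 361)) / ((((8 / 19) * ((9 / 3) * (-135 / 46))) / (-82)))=-303997739 / 6532245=-46.54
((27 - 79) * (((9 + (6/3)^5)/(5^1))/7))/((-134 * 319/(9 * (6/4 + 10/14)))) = 148707/5236385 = 0.03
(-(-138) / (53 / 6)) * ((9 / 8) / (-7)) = -1863 / 742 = -2.51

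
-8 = -8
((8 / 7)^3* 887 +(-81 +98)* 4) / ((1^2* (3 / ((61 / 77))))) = 367.59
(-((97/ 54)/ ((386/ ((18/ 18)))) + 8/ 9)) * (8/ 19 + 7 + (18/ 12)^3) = -10187875/ 1056096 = -9.65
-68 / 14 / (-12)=17 / 42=0.40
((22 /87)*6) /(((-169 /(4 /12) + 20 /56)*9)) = -616 /1851273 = -0.00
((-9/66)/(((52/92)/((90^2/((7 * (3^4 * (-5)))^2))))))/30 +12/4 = 8513482/2837835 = 3.00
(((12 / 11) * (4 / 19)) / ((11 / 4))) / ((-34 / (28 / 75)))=-896 / 977075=-0.00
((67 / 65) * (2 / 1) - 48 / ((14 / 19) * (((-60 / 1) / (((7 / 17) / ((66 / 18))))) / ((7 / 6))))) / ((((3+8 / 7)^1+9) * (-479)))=-187509 / 535646540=-0.00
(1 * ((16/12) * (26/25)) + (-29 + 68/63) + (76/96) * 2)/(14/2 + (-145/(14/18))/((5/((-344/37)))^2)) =215191741/5499052380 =0.04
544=544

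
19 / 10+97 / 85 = 517 / 170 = 3.04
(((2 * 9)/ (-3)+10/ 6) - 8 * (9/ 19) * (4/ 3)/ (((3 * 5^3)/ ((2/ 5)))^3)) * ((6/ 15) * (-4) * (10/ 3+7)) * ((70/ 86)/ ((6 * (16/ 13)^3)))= 86247805053688369/ 16544250000000000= 5.21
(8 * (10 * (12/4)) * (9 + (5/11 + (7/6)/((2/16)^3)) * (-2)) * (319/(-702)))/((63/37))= 1680618440/22113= 76001.38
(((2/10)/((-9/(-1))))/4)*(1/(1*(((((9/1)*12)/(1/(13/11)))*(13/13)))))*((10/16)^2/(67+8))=11/48522240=0.00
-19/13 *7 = -133/13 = -10.23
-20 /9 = -2.22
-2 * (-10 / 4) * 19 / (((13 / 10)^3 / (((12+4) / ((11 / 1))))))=1520000 / 24167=62.90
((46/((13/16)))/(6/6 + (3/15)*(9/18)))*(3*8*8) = 9881.96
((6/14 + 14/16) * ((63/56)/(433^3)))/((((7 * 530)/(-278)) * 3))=-30441/67466101756480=-0.00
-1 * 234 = -234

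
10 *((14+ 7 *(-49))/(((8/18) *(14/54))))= -57105/2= -28552.50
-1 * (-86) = 86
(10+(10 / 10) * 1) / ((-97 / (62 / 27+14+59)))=-22363 / 2619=-8.54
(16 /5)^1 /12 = 4 /15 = 0.27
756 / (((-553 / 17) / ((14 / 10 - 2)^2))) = -16524 / 1975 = -8.37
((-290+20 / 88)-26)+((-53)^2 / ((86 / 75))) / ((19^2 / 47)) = 540347 / 170753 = 3.16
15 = 15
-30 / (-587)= 30 / 587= 0.05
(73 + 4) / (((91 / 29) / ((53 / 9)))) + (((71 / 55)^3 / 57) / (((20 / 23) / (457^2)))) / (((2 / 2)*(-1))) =-65981268124283 / 7397032500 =-8919.96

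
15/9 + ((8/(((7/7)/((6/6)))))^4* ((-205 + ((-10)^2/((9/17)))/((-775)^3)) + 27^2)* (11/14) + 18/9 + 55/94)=185947558726364149/110263938750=1686385.96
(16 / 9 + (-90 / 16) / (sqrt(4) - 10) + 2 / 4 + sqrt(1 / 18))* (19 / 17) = 3.60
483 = 483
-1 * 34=-34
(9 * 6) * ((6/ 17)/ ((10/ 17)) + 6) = 1782/ 5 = 356.40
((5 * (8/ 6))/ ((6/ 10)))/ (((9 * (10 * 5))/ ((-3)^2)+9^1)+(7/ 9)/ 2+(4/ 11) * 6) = 2200/ 12191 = 0.18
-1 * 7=-7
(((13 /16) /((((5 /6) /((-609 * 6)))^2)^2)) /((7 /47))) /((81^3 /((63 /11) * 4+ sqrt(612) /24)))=592908004052 * sqrt(17) /625+ 597651268084416 /6875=90842489262.72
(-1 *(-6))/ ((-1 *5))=-6/ 5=-1.20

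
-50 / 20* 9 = -45 / 2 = -22.50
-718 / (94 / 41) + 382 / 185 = -2705061 / 8695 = -311.11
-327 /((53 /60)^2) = -1177200 /2809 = -419.08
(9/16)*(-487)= -4383/16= -273.94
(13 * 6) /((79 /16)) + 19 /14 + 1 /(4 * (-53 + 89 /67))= 131332001 /7657944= 17.15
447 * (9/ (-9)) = -447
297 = 297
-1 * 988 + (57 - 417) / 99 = -10908 / 11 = -991.64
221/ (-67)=-221/ 67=-3.30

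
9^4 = 6561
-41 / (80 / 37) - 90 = -8717 / 80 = -108.96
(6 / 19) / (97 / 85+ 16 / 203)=34510 / 133323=0.26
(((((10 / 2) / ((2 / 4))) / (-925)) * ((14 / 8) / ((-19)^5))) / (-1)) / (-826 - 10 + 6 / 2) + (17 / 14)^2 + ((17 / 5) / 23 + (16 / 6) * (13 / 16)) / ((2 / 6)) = 295515207726133 / 35105289748340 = 8.42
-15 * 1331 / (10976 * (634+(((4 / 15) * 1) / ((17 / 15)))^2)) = -5769885 / 2011264192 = -0.00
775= 775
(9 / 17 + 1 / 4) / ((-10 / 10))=-53 / 68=-0.78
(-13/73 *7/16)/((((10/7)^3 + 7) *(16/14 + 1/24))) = -655473/98812654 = -0.01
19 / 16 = 1.19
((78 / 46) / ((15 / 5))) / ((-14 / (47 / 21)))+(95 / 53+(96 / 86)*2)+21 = 384257915 / 15410598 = 24.93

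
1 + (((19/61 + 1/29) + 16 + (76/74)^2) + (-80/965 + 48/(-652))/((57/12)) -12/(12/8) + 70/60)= 100179352361669/8685224440086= 11.53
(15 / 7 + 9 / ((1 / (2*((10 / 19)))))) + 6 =2343 / 133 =17.62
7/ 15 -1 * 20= -293/ 15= -19.53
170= 170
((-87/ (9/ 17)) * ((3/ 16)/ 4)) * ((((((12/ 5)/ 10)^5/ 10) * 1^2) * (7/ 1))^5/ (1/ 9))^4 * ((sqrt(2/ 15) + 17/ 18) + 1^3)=-977121216477018486530113011649656966452188156671138858408183909333159326535369926665587130368/ 1186945968219974843434155283695244644277620729202493120784972498853626028830601394879139866471426700011628454123520370888655861563165672123432159423828125 - 837532471266015845597239724271134542673304134289547592921300493714136565601745651427646111744 * sqrt(30)/ 29673649205499371085853882092381116106940518230062328019624312471340650720765034871978496661785667500290711353088009272216396539079141803085803985595703125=-0.00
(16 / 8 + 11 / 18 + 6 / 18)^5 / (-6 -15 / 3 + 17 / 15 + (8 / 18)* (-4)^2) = -2090977465 / 26034048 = -80.32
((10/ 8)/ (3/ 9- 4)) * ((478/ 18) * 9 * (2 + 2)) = -3585/ 11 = -325.91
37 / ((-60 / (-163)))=6031 / 60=100.52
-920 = -920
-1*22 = -22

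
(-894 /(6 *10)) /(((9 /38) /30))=-5662 /3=-1887.33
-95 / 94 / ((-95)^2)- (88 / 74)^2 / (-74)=8593587 / 452331290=0.02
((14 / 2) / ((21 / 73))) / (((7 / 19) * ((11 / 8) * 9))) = 11096 / 2079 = 5.34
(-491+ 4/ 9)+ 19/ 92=-406009/ 828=-490.35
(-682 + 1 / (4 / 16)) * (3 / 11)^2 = -6102 / 121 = -50.43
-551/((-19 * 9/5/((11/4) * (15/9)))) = 7975/108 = 73.84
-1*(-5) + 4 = 9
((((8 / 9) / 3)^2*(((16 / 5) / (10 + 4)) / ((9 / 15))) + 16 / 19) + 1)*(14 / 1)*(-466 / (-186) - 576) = -58193071810 / 3864429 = -15058.65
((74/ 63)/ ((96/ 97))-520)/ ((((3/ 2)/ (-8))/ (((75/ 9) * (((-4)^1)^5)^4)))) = 43125347430327910400/ 1701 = 25352937936700711.58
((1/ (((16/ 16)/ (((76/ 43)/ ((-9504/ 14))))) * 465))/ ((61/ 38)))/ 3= -0.00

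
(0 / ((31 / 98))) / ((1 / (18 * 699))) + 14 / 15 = 14 / 15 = 0.93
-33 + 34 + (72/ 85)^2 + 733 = 5308334/ 7225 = 734.72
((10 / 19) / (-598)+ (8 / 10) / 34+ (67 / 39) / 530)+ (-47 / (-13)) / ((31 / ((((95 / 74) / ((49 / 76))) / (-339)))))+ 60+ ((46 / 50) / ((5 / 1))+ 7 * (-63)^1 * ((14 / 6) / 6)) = -1356681901803893479 / 12190423386584625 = -111.29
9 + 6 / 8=39 / 4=9.75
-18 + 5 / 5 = -17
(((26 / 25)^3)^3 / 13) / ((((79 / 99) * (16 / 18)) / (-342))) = -15908550192931968 / 301361083984375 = -52.79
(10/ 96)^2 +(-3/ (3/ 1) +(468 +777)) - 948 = 296.01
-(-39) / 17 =39 / 17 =2.29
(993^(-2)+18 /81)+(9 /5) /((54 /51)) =2106007 /1095610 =1.92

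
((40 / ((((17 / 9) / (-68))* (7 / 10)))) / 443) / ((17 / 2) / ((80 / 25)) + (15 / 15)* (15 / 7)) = -18432 / 19049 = -0.97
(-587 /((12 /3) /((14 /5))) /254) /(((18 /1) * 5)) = -4109 /228600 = -0.02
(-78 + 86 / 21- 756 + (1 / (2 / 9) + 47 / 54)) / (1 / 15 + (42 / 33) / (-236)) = -1011382130 / 75159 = -13456.57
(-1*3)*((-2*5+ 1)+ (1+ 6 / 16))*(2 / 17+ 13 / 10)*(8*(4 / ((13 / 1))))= 88206 / 1105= 79.82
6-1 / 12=71 / 12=5.92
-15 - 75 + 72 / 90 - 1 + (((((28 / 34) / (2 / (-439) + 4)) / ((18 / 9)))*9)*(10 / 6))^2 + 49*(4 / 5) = -43220020299 / 889113124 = -48.61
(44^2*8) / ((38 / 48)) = 371712 / 19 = 19563.79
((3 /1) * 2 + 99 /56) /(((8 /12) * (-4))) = -1305 /448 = -2.91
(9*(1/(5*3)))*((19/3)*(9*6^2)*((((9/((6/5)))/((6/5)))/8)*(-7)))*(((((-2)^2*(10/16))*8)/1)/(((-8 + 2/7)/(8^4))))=71500800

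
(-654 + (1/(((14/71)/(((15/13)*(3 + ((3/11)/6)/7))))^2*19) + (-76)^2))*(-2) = -76693125600337/7462903448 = -10276.58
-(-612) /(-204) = -3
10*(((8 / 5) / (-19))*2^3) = -128 / 19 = -6.74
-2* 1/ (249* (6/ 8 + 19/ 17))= -136/ 31623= -0.00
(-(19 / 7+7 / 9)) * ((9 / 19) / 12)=-55 / 399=-0.14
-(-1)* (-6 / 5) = -6 / 5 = -1.20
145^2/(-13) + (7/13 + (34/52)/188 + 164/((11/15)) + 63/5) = -371141521/268840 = -1380.53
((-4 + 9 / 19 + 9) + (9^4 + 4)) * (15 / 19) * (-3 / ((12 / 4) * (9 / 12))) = -2496780 / 361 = -6916.29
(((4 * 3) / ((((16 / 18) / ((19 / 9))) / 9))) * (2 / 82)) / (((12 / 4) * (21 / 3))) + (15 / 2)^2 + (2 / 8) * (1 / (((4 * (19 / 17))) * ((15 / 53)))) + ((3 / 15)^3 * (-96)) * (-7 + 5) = 1906854023 / 32718000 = 58.28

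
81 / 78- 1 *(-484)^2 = -6090629 / 26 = -234254.96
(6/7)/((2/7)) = 3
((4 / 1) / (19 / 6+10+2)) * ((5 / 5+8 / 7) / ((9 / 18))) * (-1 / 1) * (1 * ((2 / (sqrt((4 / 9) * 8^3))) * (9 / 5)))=-243 * sqrt(2) / 1274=-0.27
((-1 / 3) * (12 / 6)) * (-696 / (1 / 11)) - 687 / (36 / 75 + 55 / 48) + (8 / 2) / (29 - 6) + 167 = 217572187 / 44873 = 4848.62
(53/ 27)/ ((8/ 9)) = 2.21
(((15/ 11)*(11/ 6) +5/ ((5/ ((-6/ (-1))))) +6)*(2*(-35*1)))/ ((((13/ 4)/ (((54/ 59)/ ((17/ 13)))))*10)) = -21924/ 1003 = -21.86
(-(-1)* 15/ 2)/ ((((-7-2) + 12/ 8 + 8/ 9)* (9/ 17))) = -15/ 7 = -2.14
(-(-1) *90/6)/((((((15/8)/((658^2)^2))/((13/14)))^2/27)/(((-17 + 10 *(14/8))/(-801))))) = -969589180201674467821568/445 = -2178852090340841500722.62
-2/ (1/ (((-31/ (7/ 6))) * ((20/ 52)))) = 1860/ 91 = 20.44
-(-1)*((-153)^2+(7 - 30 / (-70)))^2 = 26868127225 / 49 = 548329127.04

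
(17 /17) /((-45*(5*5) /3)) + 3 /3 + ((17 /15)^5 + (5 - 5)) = 2177207 /759375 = 2.87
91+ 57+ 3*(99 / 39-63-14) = -980 / 13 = -75.38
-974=-974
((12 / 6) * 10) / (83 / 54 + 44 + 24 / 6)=216 / 535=0.40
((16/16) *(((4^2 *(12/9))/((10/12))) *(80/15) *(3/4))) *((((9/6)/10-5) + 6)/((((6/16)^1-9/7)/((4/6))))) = -329728/3825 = -86.20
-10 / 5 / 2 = -1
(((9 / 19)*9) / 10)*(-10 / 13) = -81 / 247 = -0.33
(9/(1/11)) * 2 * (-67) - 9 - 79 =-13354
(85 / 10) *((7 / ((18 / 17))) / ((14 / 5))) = 1445 / 72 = 20.07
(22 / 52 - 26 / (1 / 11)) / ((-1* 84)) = 2475 / 728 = 3.40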